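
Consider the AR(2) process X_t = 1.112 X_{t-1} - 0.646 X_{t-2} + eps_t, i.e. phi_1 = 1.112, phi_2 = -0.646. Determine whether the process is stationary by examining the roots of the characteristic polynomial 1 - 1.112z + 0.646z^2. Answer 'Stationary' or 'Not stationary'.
\text{Stationary}

The AR(p) characteristic polynomial is P(z) = 1 - 1.112z + 0.646z^2.
Stationarity requires all roots to lie outside the unit circle, i.e. |z| > 1 for every root.
Set 1 + (-1.112) z + (0.646) z^2 = 0, i.e. a z^2 + b z + c = 0 with a = 0.646, b = -1.112, c = 1.
Discriminant D = b^2 - 4ac = (-1.112)^2 - 4*(0.646)*1 = 1.236544 - (2.584) = -1.347456.
D < 0, so the roots are the complex-conjugate pair z = (-b +/- i sqrt(-D)) / (2a) = 0.8607 +/- 0.8985i.
For a conjugate pair |z|^2 = z * conj(z) = (product of roots) = c/a = 1/(0.646) = 1.547988, so |z| = sqrt(1.547988) = 1.2442 for both roots.
Moduli of all roots: 1.2442, 1.2442.
All moduli strictly greater than 1? Yes.
Verdict: Stationary.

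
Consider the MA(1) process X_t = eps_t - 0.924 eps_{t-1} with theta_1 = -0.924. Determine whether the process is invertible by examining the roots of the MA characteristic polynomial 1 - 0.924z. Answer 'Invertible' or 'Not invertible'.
\text{Invertible}

The MA(q) characteristic polynomial is P(z) = 1 - 0.924z.
Invertibility requires all roots to lie outside the unit circle, i.e. |z| > 1 for every root.
This is linear in z: 1 + (-0.924) z = 0  =>  z = -1/(-0.924) = 1.082251,  |z| = 1.082251.
Moduli of all roots: 1.0823.
All moduli strictly greater than 1? Yes.
Verdict: Invertible.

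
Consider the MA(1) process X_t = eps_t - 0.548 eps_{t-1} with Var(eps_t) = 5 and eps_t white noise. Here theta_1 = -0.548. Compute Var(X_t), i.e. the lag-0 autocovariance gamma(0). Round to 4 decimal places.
\gamma(0) = 6.5015

For an MA(q) process X_t = eps_t + sum_i theta_i eps_{t-i} with
Var(eps_t) = sigma^2, the variance is
  gamma(0) = sigma^2 * (1 + sum_i theta_i^2).
  sum_i theta_i^2 = (-0.548)^2 = 0.300304.
  gamma(0) = 5 * (1 + 0.300304) = 5 * 1.300304 = 6.50152, which rounds to 6.5015.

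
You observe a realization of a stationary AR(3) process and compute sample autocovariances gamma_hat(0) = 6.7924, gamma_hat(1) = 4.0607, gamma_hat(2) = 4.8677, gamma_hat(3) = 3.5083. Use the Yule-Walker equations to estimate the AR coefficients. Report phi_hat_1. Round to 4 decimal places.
\hat\phi_{1} = 0.2720

The Yule-Walker equations for an AR(p) process read, in matrix form,
  Gamma_p phi = r_p,   with   (Gamma_p)_{ij} = gamma(|i - j|),
                       (r_p)_i = gamma(i),   i,j = 1..p.
Substitute the sample gammas (Toeplitz matrix and right-hand side of size 3):
  Gamma_p = [[6.7924, 4.0607, 4.8677], [4.0607, 6.7924, 4.0607], [4.8677, 4.0607, 6.7924]]
  r_p     = [4.0607, 4.8677, 3.5083]
Written out (R1..R3):
  (R1) 6.7924 phi_1 + 4.0607 phi_2 + 4.8677 phi_3 = 4.0607
  (R2) 4.0607 phi_1 + 6.7924 phi_2 + 4.0607 phi_3 = 4.8677
  (R3) 4.8677 phi_1 + 4.0607 phi_2 + 6.7924 phi_3 = 3.5083
Gaussian elimination:
  R2 <- R2 - (4.0607/6.7924) R1 = R2 - (0.59783) R1:  4.364792 phi_2 + 1.150643 phi_3 = 2.440092
  R3 <- R3 - (4.8677/6.7924) R1 = R3 - (0.716639) R1:  1.150643 phi_2 + 3.304015 phi_3 = 0.598243
  R3 <- R3 - (1.150643/4.364792) R2 = R3 - (0.263619) R2:  3.000684 phi_3 = -0.045012
Back-substitution:
  phi_hat_3 = -0.045012 / 3.000684 = -0.015001
  phi_hat_2 = (2.440092 - (1.150643)(-0.015001)) / 4.364792 = 0.562994
  phi_hat_1 = (4.0607 - (4.0607)(0.562994) - (4.8677)(-0.015001)) / 6.7924 = 0.272005
So phi_hat = [0.2720, 0.5630, -0.0150].
Therefore phi_hat_1 = 0.2720.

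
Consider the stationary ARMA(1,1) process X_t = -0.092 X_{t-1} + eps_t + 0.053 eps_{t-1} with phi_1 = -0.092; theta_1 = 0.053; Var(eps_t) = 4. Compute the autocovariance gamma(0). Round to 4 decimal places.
\gamma(0) = 4.0061

Multiply the model equation by X_{t-k} and take expectations. With theta_0 = psi_0 = 1 and psi_j the MA(infinity) weights, this gives
  gamma(k) - sum_i phi_i gamma(k-i) = c_k,
  c_k = sigma^2 * sum_{j=k..q} theta_j psi_{j-k}   (c_k = 0 for k > q),
using gamma(-m) = gamma(m).
psi-weights needed (psi_j = theta_j + sum_i phi_i psi_{j-i}):
  psi_1 = theta_1 + phi_1 = 0.053 + (-0.092) = -0.039
Right-hand sides:
  c_0 = sigma^2 (1 + theta_1 psi_1) = 4 * (1 + (0.053)(-0.039)) = 4 * 0.997933 = 3.991732
  c_1 = sigma^2 theta_1 = 4 * (0.053) = 0.212
  c_2 = 0
Equations for k = 0 and k = 1 (AR order 1):
  gamma(0) = phi_1 gamma(1) + c_0
  gamma(1) = phi_1 gamma(0) + c_1
Substituting the second into the first: gamma(0) (1 - phi_1^2) = c_0 + phi_1 c_1, so
  gamma(0) = (c_0 + phi_1 c_1) / (1 - phi_1^2) = (3.991732 + (-0.092)(0.212)) / (1 - (-0.092)^2) = 3.972228 / 0.991536 = 4.006136.
Therefore gamma(0) = 4.0061 (to 4 decimal places).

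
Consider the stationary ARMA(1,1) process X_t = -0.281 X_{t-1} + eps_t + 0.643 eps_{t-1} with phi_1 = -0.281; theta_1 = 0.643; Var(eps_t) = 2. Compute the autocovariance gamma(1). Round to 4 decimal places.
\gamma(1) = 0.6440

Multiply the model equation by X_{t-k} and take expectations. With theta_0 = psi_0 = 1 and psi_j the MA(infinity) weights, this gives
  gamma(k) - sum_i phi_i gamma(k-i) = c_k,
  c_k = sigma^2 * sum_{j=k..q} theta_j psi_{j-k}   (c_k = 0 for k > q),
using gamma(-m) = gamma(m).
psi-weights needed (psi_j = theta_j + sum_i phi_i psi_{j-i}):
  psi_1 = theta_1 + phi_1 = 0.643 + (-0.281) = 0.362
Right-hand sides:
  c_0 = sigma^2 (1 + theta_1 psi_1) = 2 * (1 + (0.643)(0.362)) = 2 * 1.232766 = 2.465532
  c_1 = sigma^2 theta_1 = 2 * (0.643) = 1.286
  c_2 = 0
Equations for k = 0 and k = 1 (AR order 1):
  gamma(0) = phi_1 gamma(1) + c_0
  gamma(1) = phi_1 gamma(0) + c_1
Substituting the second into the first: gamma(0) (1 - phi_1^2) = c_0 + phi_1 c_1, so
  gamma(0) = (c_0 + phi_1 c_1) / (1 - phi_1^2) = (2.465532 + (-0.281)(1.286)) / (1 - (-0.281)^2) = 2.104166 / 0.921039 = 2.284557.
  gamma(1) = phi_1 gamma(0) + c_1 = (-0.281)(2.284557) + (1.286) = 0.64404.
Therefore gamma(1) = 0.6440 (to 4 decimal places).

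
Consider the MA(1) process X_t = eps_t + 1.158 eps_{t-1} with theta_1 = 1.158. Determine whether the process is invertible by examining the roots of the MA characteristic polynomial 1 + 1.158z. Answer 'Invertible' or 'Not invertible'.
\text{Not invertible}

The MA(q) characteristic polynomial is P(z) = 1 + 1.158z.
Invertibility requires all roots to lie outside the unit circle, i.e. |z| > 1 for every root.
This is linear in z: 1 + (1.158) z = 0  =>  z = -1/(1.158) = -0.863558,  |z| = 0.863558.
Moduli of all roots: 0.8636.
All moduli strictly greater than 1? No.
Verdict: Not invertible.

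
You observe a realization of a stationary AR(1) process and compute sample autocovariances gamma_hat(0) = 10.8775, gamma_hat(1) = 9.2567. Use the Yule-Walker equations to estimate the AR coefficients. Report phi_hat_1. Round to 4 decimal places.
\hat\phi_{1} = 0.8510

The Yule-Walker equations for an AR(p) process read, in matrix form,
  Gamma_p phi = r_p,   with   (Gamma_p)_{ij} = gamma(|i - j|),
                       (r_p)_i = gamma(i),   i,j = 1..p.
Substitute the sample gammas (Toeplitz matrix and right-hand side of size 1):
  Gamma_p = [[10.8775]]
  r_p     = [9.2567]
With p = 1 this is the single equation gamma(0) phi_1 = gamma(1):
  phi_hat_1 = gamma(1) / gamma(0) = 9.2567 / 10.8775 = 0.8510.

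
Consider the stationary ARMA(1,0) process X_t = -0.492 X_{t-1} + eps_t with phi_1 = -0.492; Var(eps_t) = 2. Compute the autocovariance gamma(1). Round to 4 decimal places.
\gamma(1) = -1.2983

Multiply the model equation by X_{t-k} and take expectations. With theta_0 = psi_0 = 1 and psi_j the MA(infinity) weights, this gives
  gamma(k) - sum_i phi_i gamma(k-i) = c_k,
  c_k = sigma^2 * sum_{j=k..q} theta_j psi_{j-k}   (c_k = 0 for k > q),
using gamma(-m) = gamma(m).
Pure AR (q = 0): c_0 = sigma^2 = 2, c_k = 0 for k >= 1.
Equations for k = 0 and k = 1 (AR order 1):
  gamma(0) = phi_1 gamma(1) + c_0
  gamma(1) = phi_1 gamma(0) + c_1
Substituting the second into the first: gamma(0) (1 - phi_1^2) = c_0 + phi_1 c_1, so
  gamma(0) = c_0 / (1 - phi_1^2) = 2 / (1 - (-0.492)^2) = 2 / 0.757936 = 2.638745.
  gamma(1) = phi_1 gamma(0) = (-0.492)(2.638745) = -1.298263.
Therefore gamma(1) = -1.2983 (to 4 decimal places).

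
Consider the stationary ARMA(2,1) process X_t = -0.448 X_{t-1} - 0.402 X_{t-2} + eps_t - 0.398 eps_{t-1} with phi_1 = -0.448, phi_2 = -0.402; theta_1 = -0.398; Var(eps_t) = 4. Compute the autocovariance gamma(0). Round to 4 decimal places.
\gamma(0) = 7.5068

Multiply the model equation by X_{t-k} and take expectations. With theta_0 = psi_0 = 1 and psi_j the MA(infinity) weights, this gives
  gamma(k) - sum_i phi_i gamma(k-i) = c_k,
  c_k = sigma^2 * sum_{j=k..q} theta_j psi_{j-k}   (c_k = 0 for k > q),
using gamma(-m) = gamma(m).
psi-weights needed (psi_j = theta_j + sum_i phi_i psi_{j-i}):
  psi_1 = theta_1 + phi_1 = -0.398 + (-0.448) = -0.846
Right-hand sides:
  c_0 = sigma^2 (1 + theta_1 psi_1) = 4 * (1 + (-0.398)(-0.846)) = 4 * 1.336708 = 5.346832
  c_1 = sigma^2 theta_1 = 4 * (-0.398) = -1.592
  c_2 = 0
Equations for k = 0, 1, 2 (AR order 2, c_2 = 0):
  (E0) gamma(0) = phi_1 gamma(1) + phi_2 gamma(2) + c_0
  (E1) gamma(1) = phi_1 gamma(0) + phi_2 gamma(1) + c_1
  (E2) gamma(2) = phi_1 gamma(1) + phi_2 gamma(0)
From (E1): gamma(1) = A gamma(0) + B with
  A = phi_1 / (1 - phi_2) = -0.448 / 1.402 = -0.319544,   B = c_1 / (1 - phi_2) = -1.592 / 1.402 = -1.135521.
Insert (E2) into (E0): gamma(0) (1 - phi_2^2) = phi_1 (1 + phi_2) gamma(1) + c_0.
  phi_1 (1 + phi_2) = (-0.448)(0.598) = -0.267904,   1 - phi_2^2 = 0.838396.
Replace gamma(1) by A gamma(0) + B and collect gamma(0):
  gamma(0) [0.838396 - (-0.267904)(-0.319544)] = (-0.267904)(-1.135521) + 5.346832
  gamma(0) * 0.752789 = 5.651043
  gamma(0) = 5.651043 / 0.752789 = 7.506808.
Therefore gamma(0) = 7.5068 (to 4 decimal places).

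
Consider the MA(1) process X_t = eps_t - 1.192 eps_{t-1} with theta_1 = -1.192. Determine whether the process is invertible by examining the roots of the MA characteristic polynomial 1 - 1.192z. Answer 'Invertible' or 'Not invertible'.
\text{Not invertible}

The MA(q) characteristic polynomial is P(z) = 1 - 1.192z.
Invertibility requires all roots to lie outside the unit circle, i.e. |z| > 1 for every root.
This is linear in z: 1 + (-1.192) z = 0  =>  z = -1/(-1.192) = 0.838926,  |z| = 0.838926.
Moduli of all roots: 0.8389.
All moduli strictly greater than 1? No.
Verdict: Not invertible.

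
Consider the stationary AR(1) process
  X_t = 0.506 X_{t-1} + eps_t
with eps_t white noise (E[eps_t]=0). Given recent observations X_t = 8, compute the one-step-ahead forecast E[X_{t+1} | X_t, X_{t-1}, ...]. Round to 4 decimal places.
E[X_{t+1} \mid \mathcal F_t] = 4.0480

For an AR(p) model X_t = c + sum_i phi_i X_{t-i} + eps_t, the
one-step-ahead conditional mean is
  E[X_{t+1} | X_t, ...] = c + sum_i phi_i X_{t+1-i}.
Substitute known values:
  E[X_{t+1} | ...] = (0.506) * (8)
                   = 4.0480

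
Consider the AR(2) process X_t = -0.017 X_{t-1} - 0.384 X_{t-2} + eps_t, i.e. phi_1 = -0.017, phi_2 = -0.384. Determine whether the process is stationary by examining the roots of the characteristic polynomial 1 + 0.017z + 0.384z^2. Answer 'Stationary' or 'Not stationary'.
\text{Stationary}

The AR(p) characteristic polynomial is P(z) = 1 + 0.017z + 0.384z^2.
Stationarity requires all roots to lie outside the unit circle, i.e. |z| > 1 for every root.
Set 1 + (0.017) z + (0.384) z^2 = 0, i.e. a z^2 + b z + c = 0 with a = 0.384, b = 0.017, c = 1.
Discriminant D = b^2 - 4ac = (0.017)^2 - 4*(0.384)*1 = 0.000289 - (1.536) = -1.535711.
D < 0, so the roots are the complex-conjugate pair z = (-b +/- i sqrt(-D)) / (2a) = -0.0221 +/- 1.6136i.
For a conjugate pair |z|^2 = z * conj(z) = (product of roots) = c/a = 1/(0.384) = 2.604167, so |z| = sqrt(2.604167) = 1.6137 for both roots.
Moduli of all roots: 1.6137, 1.6137.
All moduli strictly greater than 1? Yes.
Verdict: Stationary.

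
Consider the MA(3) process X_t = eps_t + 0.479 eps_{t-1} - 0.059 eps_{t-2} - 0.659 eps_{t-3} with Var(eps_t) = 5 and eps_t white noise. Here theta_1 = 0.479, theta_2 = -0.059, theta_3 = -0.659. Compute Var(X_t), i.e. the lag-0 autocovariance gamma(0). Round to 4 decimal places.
\gamma(0) = 8.3360

For an MA(q) process X_t = eps_t + sum_i theta_i eps_{t-i} with
Var(eps_t) = sigma^2, the variance is
  gamma(0) = sigma^2 * (1 + sum_i theta_i^2).
  sum_i theta_i^2 = (0.479)^2 + (-0.059)^2 + (-0.659)^2 = 0.229441 + 0.003481 + 0.434281 = 0.667203.
  gamma(0) = 5 * (1 + 0.667203) = 5 * 1.667203 = 8.336015, which rounds to 8.3360.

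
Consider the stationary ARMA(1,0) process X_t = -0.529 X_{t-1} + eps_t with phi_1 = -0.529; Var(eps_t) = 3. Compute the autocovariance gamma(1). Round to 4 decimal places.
\gamma(1) = -2.2037

Multiply the model equation by X_{t-k} and take expectations. With theta_0 = psi_0 = 1 and psi_j the MA(infinity) weights, this gives
  gamma(k) - sum_i phi_i gamma(k-i) = c_k,
  c_k = sigma^2 * sum_{j=k..q} theta_j psi_{j-k}   (c_k = 0 for k > q),
using gamma(-m) = gamma(m).
Pure AR (q = 0): c_0 = sigma^2 = 3, c_k = 0 for k >= 1.
Equations for k = 0 and k = 1 (AR order 1):
  gamma(0) = phi_1 gamma(1) + c_0
  gamma(1) = phi_1 gamma(0) + c_1
Substituting the second into the first: gamma(0) (1 - phi_1^2) = c_0 + phi_1 c_1, so
  gamma(0) = c_0 / (1 - phi_1^2) = 3 / (1 - (-0.529)^2) = 3 / 0.720159 = 4.165747.
  gamma(1) = phi_1 gamma(0) = (-0.529)(4.165747) = -2.20368.
Therefore gamma(1) = -2.2037 (to 4 decimal places).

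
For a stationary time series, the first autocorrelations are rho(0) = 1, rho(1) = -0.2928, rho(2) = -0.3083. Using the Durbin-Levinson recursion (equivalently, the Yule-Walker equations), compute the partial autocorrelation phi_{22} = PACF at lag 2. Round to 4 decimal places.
\phi_{22} = -0.4310

The PACF at lag k is phi_{kk}, the last component of the solution
to the Yule-Walker system G_k phi = r_k where
  (G_k)_{ij} = rho(|i - j|), (r_k)_i = rho(i), i,j = 1..k.
Equivalently, Durbin-Levinson gives phi_{kk} iteratively:
  phi_{11} = rho(1)
  phi_{kk} = [rho(k) - sum_{j=1..k-1} phi_{k-1,j} rho(k-j)]
            / [1 - sum_{j=1..k-1} phi_{k-1,j} rho(j)],
  phi_{k,j} = phi_{k-1,j} - phi_{kk} phi_{k-1,k-j},  j = 1..k-1.
Step k = 1:
  phi_11 = rho(1) = -0.2928.
Step k = 2:
  phi_22 = [rho(2) - phi_11 rho(1)] / [1 - phi_11 rho(1)] = [-0.3083 - (-0.2928)(-0.2928)] / [1 - (-0.2928)(-0.2928)]
         = -0.39403184 / 0.91426816 = -0.431.
Therefore phi_{22} = -0.4310.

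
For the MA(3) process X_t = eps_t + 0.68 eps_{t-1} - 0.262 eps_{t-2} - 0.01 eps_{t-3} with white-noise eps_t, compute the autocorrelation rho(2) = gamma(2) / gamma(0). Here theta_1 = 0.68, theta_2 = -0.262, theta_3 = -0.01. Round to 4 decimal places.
\rho(2) = -0.1756

For an MA(q) process with theta_0 = 1, the autocovariance is
  gamma(k) = sigma^2 * sum_{i=0..q-k} theta_i * theta_{i+k},
and rho(k) = gamma(k) / gamma(0). Sigma^2 cancels.
  numerator   = (1)*(-0.262) + (0.68)*(-0.01) = -0.2688.
  denominator = (1)^2 + (0.68)^2 + (-0.262)^2 + (-0.01)^2 = 1.531144.
  rho(2) = -0.2688 / 1.531144 = -0.1756.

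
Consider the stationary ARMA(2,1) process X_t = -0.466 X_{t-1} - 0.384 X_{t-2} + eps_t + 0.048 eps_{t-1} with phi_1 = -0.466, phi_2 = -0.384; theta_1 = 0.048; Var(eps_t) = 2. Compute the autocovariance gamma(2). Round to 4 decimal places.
\gamma(2) = -0.6152

Multiply the model equation by X_{t-k} and take expectations. With theta_0 = psi_0 = 1 and psi_j the MA(infinity) weights, this gives
  gamma(k) - sum_i phi_i gamma(k-i) = c_k,
  c_k = sigma^2 * sum_{j=k..q} theta_j psi_{j-k}   (c_k = 0 for k > q),
using gamma(-m) = gamma(m).
psi-weights needed (psi_j = theta_j + sum_i phi_i psi_{j-i}):
  psi_1 = theta_1 + phi_1 = 0.048 + (-0.466) = -0.418
Right-hand sides:
  c_0 = sigma^2 (1 + theta_1 psi_1) = 2 * (1 + (0.048)(-0.418)) = 2 * 0.979936 = 1.959872
  c_1 = sigma^2 theta_1 = 2 * (0.048) = 0.096
  c_2 = 0
Equations for k = 0, 1, 2 (AR order 2, c_2 = 0):
  (E0) gamma(0) = phi_1 gamma(1) + phi_2 gamma(2) + c_0
  (E1) gamma(1) = phi_1 gamma(0) + phi_2 gamma(1) + c_1
  (E2) gamma(2) = phi_1 gamma(1) + phi_2 gamma(0)
From (E1): gamma(1) = A gamma(0) + B with
  A = phi_1 / (1 - phi_2) = -0.466 / 1.384 = -0.336705,   B = c_1 / (1 - phi_2) = 0.096 / 1.384 = 0.069364.
Insert (E2) into (E0): gamma(0) (1 - phi_2^2) = phi_1 (1 + phi_2) gamma(1) + c_0.
  phi_1 (1 + phi_2) = (-0.466)(0.616) = -0.287056,   1 - phi_2^2 = 0.852544.
Replace gamma(1) by A gamma(0) + B and collect gamma(0):
  gamma(0) [0.852544 - (-0.287056)(-0.336705)] = (-0.287056)(0.069364) + 1.959872
  gamma(0) * 0.755891 = 1.939961
  gamma(0) = 1.939961 / 0.755891 = 2.566456.
  gamma(1) = A gamma(0) + B = (-0.336705)(2.566456) + (0.069364) = -0.794775.
  gamma(2) = phi_1 gamma(1) + phi_2 gamma(0) = (-0.466)(-0.794775) + (-0.384)(2.566456) = -0.615154.
Therefore gamma(2) = -0.6152 (to 4 decimal places).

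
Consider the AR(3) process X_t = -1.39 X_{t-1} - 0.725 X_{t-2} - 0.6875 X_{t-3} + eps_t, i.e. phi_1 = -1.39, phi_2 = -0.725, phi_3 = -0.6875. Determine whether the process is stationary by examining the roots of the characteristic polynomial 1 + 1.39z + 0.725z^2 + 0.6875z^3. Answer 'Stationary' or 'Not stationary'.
\text{Not stationary}

The AR(p) characteristic polynomial is P(z) = 1 + 1.39z + 0.725z^2 + 0.6875z^3.
Stationarity requires all roots to lie outside the unit circle, i.e. |z| > 1 for every root.
Degree 3: look for a simple real root z0 first, then factor out (1 - z/z0) and solve the remaining quadratic.
Testing z0 = -0.8: P(-0.8) = 1 + (1.39)(-0.8) + (0.725)(-0.8)^2 + (0.6875)(-0.8)^3
  = 1 + (-1.112) + (0.464) + (-0.352) = 0.  So z_0 = -0.8 is a root, |z_0| = 0.8.
Divide out the factor (1 + 1.25 z) = (1 - z/z0) (since 1/z0 = -1.25):
  P(z) = (1 + 1.25 z)(1 + (0.14) z + (0.55) z^2)
  [check: z-coef 0.14 - (-1.25) = 1.39; z^2-coef 0.55 - (-1.25)(0.14) = 0.725; z^3-coef -(-1.25)(0.55) = 0.6875.]
Remaining roots from the quadratic factor 1 + (0.14) z + (0.55) z^2:
  Set 1 + (0.14) z + (0.55) z^2 = 0, i.e. a z^2 + b z + c = 0 with a = 0.55, b = 0.14, c = 1.
  Discriminant D = b^2 - 4ac = (0.14)^2 - 4*(0.55)*1 = 0.0196 - (2.2) = -2.1804.
  D < 0, so the roots are the complex-conjugate pair z = (-b +/- i sqrt(-D)) / (2a) = -0.1273 +/- 1.3424i.
  For a conjugate pair |z|^2 = z * conj(z) = (product of roots) = c/a = 1/(0.55) = 1.818182, so |z| = sqrt(1.818182) = 1.3484 for both roots.
Moduli of all roots: 0.8000, 1.3484, 1.3484.
All moduli strictly greater than 1? No.
Verdict: Not stationary.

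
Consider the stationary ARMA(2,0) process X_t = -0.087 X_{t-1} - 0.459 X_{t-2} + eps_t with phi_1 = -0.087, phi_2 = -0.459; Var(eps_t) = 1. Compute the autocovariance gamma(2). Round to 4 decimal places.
\gamma(2) = -0.5770

Multiply the model equation by X_{t-k} and take expectations. With theta_0 = psi_0 = 1 and psi_j the MA(infinity) weights, this gives
  gamma(k) - sum_i phi_i gamma(k-i) = c_k,
  c_k = sigma^2 * sum_{j=k..q} theta_j psi_{j-k}   (c_k = 0 for k > q),
using gamma(-m) = gamma(m).
Pure AR (q = 0): c_0 = sigma^2 = 1, c_k = 0 for k >= 1.
Equations for k = 0, 1, 2 (AR order 2, c_2 = 0):
  (E0) gamma(0) = phi_1 gamma(1) + phi_2 gamma(2) + c_0
  (E1) gamma(1) = phi_1 gamma(0) + phi_2 gamma(1) + c_1
  (E2) gamma(2) = phi_1 gamma(1) + phi_2 gamma(0)
From (E1): gamma(1) = A gamma(0) + B with
  A = phi_1 / (1 - phi_2) = -0.087 / 1.459 = -0.05963,   B = c_1 / (1 - phi_2) = 0 / 1.459 = 0.
Insert (E2) into (E0): gamma(0) (1 - phi_2^2) = phi_1 (1 + phi_2) gamma(1) + c_0.
  phi_1 (1 + phi_2) = (-0.087)(0.541) = -0.047067,   1 - phi_2^2 = 0.789319.
Replace gamma(1) by A gamma(0) + B and collect gamma(0):
  gamma(0) [0.789319 - (-0.047067)(-0.05963)] = c_0 = 1
  gamma(0) * 0.786512 = 1
  gamma(0) = 1 / 0.786512 = 1.271436.
  gamma(1) = A gamma(0) = (-0.05963)(1.271436) = -0.075816.
  gamma(2) = phi_1 gamma(1) + phi_2 gamma(0) = (-0.087)(-0.075816) + (-0.459)(1.271436) = -0.576993.
Therefore gamma(2) = -0.5770 (to 4 decimal places).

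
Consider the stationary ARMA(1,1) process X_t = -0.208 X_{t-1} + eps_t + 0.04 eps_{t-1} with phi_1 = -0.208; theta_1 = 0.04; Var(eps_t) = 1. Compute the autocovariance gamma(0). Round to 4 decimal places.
\gamma(0) = 1.0295

Multiply the model equation by X_{t-k} and take expectations. With theta_0 = psi_0 = 1 and psi_j the MA(infinity) weights, this gives
  gamma(k) - sum_i phi_i gamma(k-i) = c_k,
  c_k = sigma^2 * sum_{j=k..q} theta_j psi_{j-k}   (c_k = 0 for k > q),
using gamma(-m) = gamma(m).
psi-weights needed (psi_j = theta_j + sum_i phi_i psi_{j-i}):
  psi_1 = theta_1 + phi_1 = 0.04 + (-0.208) = -0.168
Right-hand sides:
  c_0 = sigma^2 (1 + theta_1 psi_1) = 1 * (1 + (0.04)(-0.168)) = 1 * 0.99328 = 0.99328
  c_1 = sigma^2 theta_1 = 1 * (0.04) = 0.04
  c_2 = 0
Equations for k = 0 and k = 1 (AR order 1):
  gamma(0) = phi_1 gamma(1) + c_0
  gamma(1) = phi_1 gamma(0) + c_1
Substituting the second into the first: gamma(0) (1 - phi_1^2) = c_0 + phi_1 c_1, so
  gamma(0) = (c_0 + phi_1 c_1) / (1 - phi_1^2) = (0.99328 + (-0.208)(0.04)) / (1 - (-0.208)^2) = 0.98496 / 0.956736 = 1.0295.
Therefore gamma(0) = 1.0295 (to 4 decimal places).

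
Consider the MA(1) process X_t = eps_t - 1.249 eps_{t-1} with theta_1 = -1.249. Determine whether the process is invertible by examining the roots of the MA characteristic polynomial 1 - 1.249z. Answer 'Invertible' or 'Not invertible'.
\text{Not invertible}

The MA(q) characteristic polynomial is P(z) = 1 - 1.249z.
Invertibility requires all roots to lie outside the unit circle, i.e. |z| > 1 for every root.
This is linear in z: 1 + (-1.249) z = 0  =>  z = -1/(-1.249) = 0.800641,  |z| = 0.800641.
Moduli of all roots: 0.8006.
All moduli strictly greater than 1? No.
Verdict: Not invertible.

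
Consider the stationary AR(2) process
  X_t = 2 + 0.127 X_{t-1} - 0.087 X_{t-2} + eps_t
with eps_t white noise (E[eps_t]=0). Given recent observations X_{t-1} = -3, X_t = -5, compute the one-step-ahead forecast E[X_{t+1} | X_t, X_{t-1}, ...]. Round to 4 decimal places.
E[X_{t+1} \mid \mathcal F_t] = 1.6260

For an AR(p) model X_t = c + sum_i phi_i X_{t-i} + eps_t, the
one-step-ahead conditional mean is
  E[X_{t+1} | X_t, ...] = c + sum_i phi_i X_{t+1-i}.
Substitute known values:
  E[X_{t+1} | ...] = 2 + (0.127) * (-5) + (-0.087) * (-3)
                   = 1.6260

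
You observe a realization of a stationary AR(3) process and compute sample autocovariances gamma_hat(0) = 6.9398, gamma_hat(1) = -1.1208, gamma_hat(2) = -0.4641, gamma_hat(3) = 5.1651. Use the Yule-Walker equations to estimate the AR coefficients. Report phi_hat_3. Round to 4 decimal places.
\hat\phi_{3} = 0.7430

The Yule-Walker equations for an AR(p) process read, in matrix form,
  Gamma_p phi = r_p,   with   (Gamma_p)_{ij} = gamma(|i - j|),
                       (r_p)_i = gamma(i),   i,j = 1..p.
Substitute the sample gammas (Toeplitz matrix and right-hand side of size 3):
  Gamma_p = [[6.9398, -1.1208, -0.4641], [-1.1208, 6.9398, -1.1208], [-0.4641, -1.1208, 6.9398]]
  r_p     = [-1.1208, -0.4641, 5.1651]
Written out (R1..R3):
  (R1) 6.9398 phi_1 - 1.1208 phi_2 - 0.4641 phi_3 = -1.1208
  (R2) -1.1208 phi_1 + 6.9398 phi_2 - 1.1208 phi_3 = -0.4641
  (R3) -0.4641 phi_1 - 1.1208 phi_2 + 6.9398 phi_3 = 5.1651
Gaussian elimination:
  R2 <- R2 - (-1.1208/6.9398) R1 = R2 - (-0.161503) R1:  6.758787 phi_2 - 1.195754 phi_3 = -0.645113
  R3 <- R3 - (-0.4641/6.9398) R1 = R3 - (-0.066875) R1:  -1.195754 phi_2 + 6.908763 phi_3 = 5.090146
  R3 <- R3 - (-1.195754/6.758787) R2 = R3 - (-0.176918) R2:  6.697212 phi_3 = 4.976014
Back-substitution:
  phi_hat_3 = 4.976014 / 6.697212 = 0.742998
  phi_hat_2 = (-0.645113 - (-1.195754)(0.742998)) / 6.758787 = 0.036002
  phi_hat_1 = (-1.1208 - (-1.1208)(0.036002) - (-0.4641)(0.742998)) / 6.9398 = -0.106001
So phi_hat = [-0.1060, 0.0360, 0.7430].
Therefore phi_hat_3 = 0.7430.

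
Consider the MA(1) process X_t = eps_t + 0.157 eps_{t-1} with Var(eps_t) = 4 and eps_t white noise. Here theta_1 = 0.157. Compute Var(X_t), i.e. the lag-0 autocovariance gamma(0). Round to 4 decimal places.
\gamma(0) = 4.0986

For an MA(q) process X_t = eps_t + sum_i theta_i eps_{t-i} with
Var(eps_t) = sigma^2, the variance is
  gamma(0) = sigma^2 * (1 + sum_i theta_i^2).
  sum_i theta_i^2 = (0.157)^2 = 0.024649.
  gamma(0) = 4 * (1 + 0.024649) = 4 * 1.024649 = 4.098596, which rounds to 4.0986.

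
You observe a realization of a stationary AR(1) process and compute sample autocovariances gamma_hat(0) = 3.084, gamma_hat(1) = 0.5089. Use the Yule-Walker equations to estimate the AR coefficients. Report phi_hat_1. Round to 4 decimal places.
\hat\phi_{1} = 0.1650

The Yule-Walker equations for an AR(p) process read, in matrix form,
  Gamma_p phi = r_p,   with   (Gamma_p)_{ij} = gamma(|i - j|),
                       (r_p)_i = gamma(i),   i,j = 1..p.
Substitute the sample gammas (Toeplitz matrix and right-hand side of size 1):
  Gamma_p = [[3.084]]
  r_p     = [0.5089]
With p = 1 this is the single equation gamma(0) phi_1 = gamma(1):
  phi_hat_1 = gamma(1) / gamma(0) = 0.5089 / 3.084 = 0.1650.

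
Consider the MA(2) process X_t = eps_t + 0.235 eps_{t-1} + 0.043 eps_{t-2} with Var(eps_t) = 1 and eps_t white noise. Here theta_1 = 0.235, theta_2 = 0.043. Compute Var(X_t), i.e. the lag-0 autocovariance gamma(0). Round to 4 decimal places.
\gamma(0) = 1.0571

For an MA(q) process X_t = eps_t + sum_i theta_i eps_{t-i} with
Var(eps_t) = sigma^2, the variance is
  gamma(0) = sigma^2 * (1 + sum_i theta_i^2).
  sum_i theta_i^2 = (0.235)^2 + (0.043)^2 = 0.055225 + 0.001849 = 0.057074.
  gamma(0) = 1 * (1 + 0.057074) = 1 * 1.057074 = 1.057074, which rounds to 1.0571.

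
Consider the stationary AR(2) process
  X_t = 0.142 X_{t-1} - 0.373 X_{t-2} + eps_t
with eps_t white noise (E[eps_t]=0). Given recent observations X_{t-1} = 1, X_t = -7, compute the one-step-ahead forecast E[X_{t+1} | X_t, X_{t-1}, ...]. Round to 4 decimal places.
E[X_{t+1} \mid \mathcal F_t] = -1.3670

For an AR(p) model X_t = c + sum_i phi_i X_{t-i} + eps_t, the
one-step-ahead conditional mean is
  E[X_{t+1} | X_t, ...] = c + sum_i phi_i X_{t+1-i}.
Substitute known values:
  E[X_{t+1} | ...] = (0.142) * (-7) + (-0.373) * (1)
                   = -1.3670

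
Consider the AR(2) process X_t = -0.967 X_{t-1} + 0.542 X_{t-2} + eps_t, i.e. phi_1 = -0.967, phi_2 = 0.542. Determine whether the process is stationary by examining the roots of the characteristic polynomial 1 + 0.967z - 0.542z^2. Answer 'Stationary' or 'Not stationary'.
\text{Not stationary}

The AR(p) characteristic polynomial is P(z) = 1 + 0.967z - 0.542z^2.
Stationarity requires all roots to lie outside the unit circle, i.e. |z| > 1 for every root.
Set 1 + (0.967) z + (-0.542) z^2 = 0, i.e. a z^2 + b z + c = 0 with a = -0.542, b = 0.967, c = 1.
Discriminant D = b^2 - 4ac = (0.967)^2 - 4*(-0.542)*1 = 0.935089 - (-2.168) = 3.103089.
D >= 0, so the roots are real: z = (-b +/- sqrt(D)) / (2a) = (-0.967 +/- 1.761559) / (-1.084).
  z_1 = (-0.967 + 1.761559) / (-1.084) = -0.733,   |z_1| = 0.733.
  z_2 = (-0.967 - 1.761559) / (-1.084) = 2.5171,   |z_2| = 2.5171.
Moduli of all roots: 0.7330, 2.5171.
All moduli strictly greater than 1? No.
Verdict: Not stationary.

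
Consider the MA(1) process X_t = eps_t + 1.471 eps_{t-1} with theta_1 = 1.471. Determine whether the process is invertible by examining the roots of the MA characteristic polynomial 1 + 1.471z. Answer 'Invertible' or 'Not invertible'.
\text{Not invertible}

The MA(q) characteristic polynomial is P(z) = 1 + 1.471z.
Invertibility requires all roots to lie outside the unit circle, i.e. |z| > 1 for every root.
This is linear in z: 1 + (1.471) z = 0  =>  z = -1/(1.471) = -0.67981,  |z| = 0.67981.
Moduli of all roots: 0.6798.
All moduli strictly greater than 1? No.
Verdict: Not invertible.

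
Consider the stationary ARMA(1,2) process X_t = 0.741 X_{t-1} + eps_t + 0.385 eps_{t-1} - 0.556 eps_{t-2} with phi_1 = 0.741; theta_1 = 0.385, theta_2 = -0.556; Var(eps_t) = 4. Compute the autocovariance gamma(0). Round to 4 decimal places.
\gamma(0) = 9.7589

Multiply the model equation by X_{t-k} and take expectations. With theta_0 = psi_0 = 1 and psi_j the MA(infinity) weights, this gives
  gamma(k) - sum_i phi_i gamma(k-i) = c_k,
  c_k = sigma^2 * sum_{j=k..q} theta_j psi_{j-k}   (c_k = 0 for k > q),
using gamma(-m) = gamma(m).
psi-weights needed (psi_j = theta_j + sum_i phi_i psi_{j-i}):
  psi_1 = theta_1 + phi_1 = 0.385 + (0.741) = 1.126
  psi_2 = theta_2 + phi_1 psi_1 = -0.556 + (0.741)(1.126) = 0.278366
Right-hand sides:
  c_0 = sigma^2 (1 + theta_1 psi_1 + theta_2 psi_2) = 4 * (1 + (0.385)(1.126) + (-0.556)(0.278366)) = 4 * 1.278739 = 5.114954
  c_1 = sigma^2 (theta_1 + theta_2 psi_1) = 4 * (0.385 + (-0.556)(1.126)) = -0.964224
  c_2 = sigma^2 theta_2 = 4 * (-0.556) = -2.224
Equations for k = 0 and k = 1 (AR order 1):
  gamma(0) = phi_1 gamma(1) + c_0
  gamma(1) = phi_1 gamma(0) + c_1
Substituting the second into the first: gamma(0) (1 - phi_1^2) = c_0 + phi_1 c_1, so
  gamma(0) = (c_0 + phi_1 c_1) / (1 - phi_1^2) = (5.114954 + (0.741)(-0.964224)) / (1 - (0.741)^2) = 4.400464 / 0.450919 = 9.758879.
Therefore gamma(0) = 9.7589 (to 4 decimal places).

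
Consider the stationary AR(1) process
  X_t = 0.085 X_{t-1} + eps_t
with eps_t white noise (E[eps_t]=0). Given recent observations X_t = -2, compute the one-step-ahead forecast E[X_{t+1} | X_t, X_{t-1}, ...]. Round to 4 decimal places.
E[X_{t+1} \mid \mathcal F_t] = -0.1700

For an AR(p) model X_t = c + sum_i phi_i X_{t-i} + eps_t, the
one-step-ahead conditional mean is
  E[X_{t+1} | X_t, ...] = c + sum_i phi_i X_{t+1-i}.
Substitute known values:
  E[X_{t+1} | ...] = (0.085) * (-2)
                   = -0.1700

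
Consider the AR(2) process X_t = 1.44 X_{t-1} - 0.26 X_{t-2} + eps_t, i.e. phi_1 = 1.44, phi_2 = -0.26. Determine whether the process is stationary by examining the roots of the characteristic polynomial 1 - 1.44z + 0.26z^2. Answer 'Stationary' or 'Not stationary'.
\text{Not stationary}

The AR(p) characteristic polynomial is P(z) = 1 - 1.44z + 0.26z^2.
Stationarity requires all roots to lie outside the unit circle, i.e. |z| > 1 for every root.
Set 1 + (-1.44) z + (0.26) z^2 = 0, i.e. a z^2 + b z + c = 0 with a = 0.26, b = -1.44, c = 1.
Discriminant D = b^2 - 4ac = (-1.44)^2 - 4*(0.26)*1 = 2.0736 - (1.04) = 1.0336.
D >= 0, so the roots are real: z = (-b +/- sqrt(D)) / (2a) = (1.44 +/- 1.016661) / (0.52).
  z_1 = (1.44 + 1.016661) / (0.52) = 4.7243,   |z_1| = 4.7243.
  z_2 = (1.44 - 1.016661) / (0.52) = 0.8141,   |z_2| = 0.8141.
Moduli of all roots: 4.7243, 0.8141.
All moduli strictly greater than 1? No.
Verdict: Not stationary.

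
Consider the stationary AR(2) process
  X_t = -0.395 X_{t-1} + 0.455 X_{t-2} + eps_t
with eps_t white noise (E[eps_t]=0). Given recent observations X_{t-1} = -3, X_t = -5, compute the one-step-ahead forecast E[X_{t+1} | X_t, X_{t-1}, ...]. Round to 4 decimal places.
E[X_{t+1} \mid \mathcal F_t] = 0.6100

For an AR(p) model X_t = c + sum_i phi_i X_{t-i} + eps_t, the
one-step-ahead conditional mean is
  E[X_{t+1} | X_t, ...] = c + sum_i phi_i X_{t+1-i}.
Substitute known values:
  E[X_{t+1} | ...] = (-0.395) * (-5) + (0.455) * (-3)
                   = 0.6100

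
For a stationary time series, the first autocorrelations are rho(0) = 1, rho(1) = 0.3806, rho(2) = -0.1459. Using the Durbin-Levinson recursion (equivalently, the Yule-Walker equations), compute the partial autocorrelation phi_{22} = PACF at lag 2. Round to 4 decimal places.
\phi_{22} = -0.3400

The PACF at lag k is phi_{kk}, the last component of the solution
to the Yule-Walker system G_k phi = r_k where
  (G_k)_{ij} = rho(|i - j|), (r_k)_i = rho(i), i,j = 1..k.
Equivalently, Durbin-Levinson gives phi_{kk} iteratively:
  phi_{11} = rho(1)
  phi_{kk} = [rho(k) - sum_{j=1..k-1} phi_{k-1,j} rho(k-j)]
            / [1 - sum_{j=1..k-1} phi_{k-1,j} rho(j)],
  phi_{k,j} = phi_{k-1,j} - phi_{kk} phi_{k-1,k-j},  j = 1..k-1.
Step k = 1:
  phi_11 = rho(1) = 0.3806.
Step k = 2:
  phi_22 = [rho(2) - phi_11 rho(1)] / [1 - phi_11 rho(1)] = [-0.1459 - (0.3806)(0.3806)] / [1 - (0.3806)(0.3806)]
         = -0.29075636 / 0.85514364 = -0.34.
Therefore phi_{22} = -0.3400.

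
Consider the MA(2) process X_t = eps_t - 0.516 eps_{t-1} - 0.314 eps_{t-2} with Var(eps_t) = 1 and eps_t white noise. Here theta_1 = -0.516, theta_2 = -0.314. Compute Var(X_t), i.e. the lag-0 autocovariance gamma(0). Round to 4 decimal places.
\gamma(0) = 1.3649

For an MA(q) process X_t = eps_t + sum_i theta_i eps_{t-i} with
Var(eps_t) = sigma^2, the variance is
  gamma(0) = sigma^2 * (1 + sum_i theta_i^2).
  sum_i theta_i^2 = (-0.516)^2 + (-0.314)^2 = 0.266256 + 0.098596 = 0.364852.
  gamma(0) = 1 * (1 + 0.364852) = 1 * 1.364852 = 1.364852, which rounds to 1.3649.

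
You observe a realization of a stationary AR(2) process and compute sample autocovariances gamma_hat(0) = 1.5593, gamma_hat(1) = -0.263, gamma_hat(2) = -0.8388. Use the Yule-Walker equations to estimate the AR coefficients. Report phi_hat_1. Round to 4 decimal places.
\hat\phi_{1} = -0.2670

The Yule-Walker equations for an AR(p) process read, in matrix form,
  Gamma_p phi = r_p,   with   (Gamma_p)_{ij} = gamma(|i - j|),
                       (r_p)_i = gamma(i),   i,j = 1..p.
Substitute the sample gammas (Toeplitz matrix and right-hand side of size 2):
  Gamma_p = [[1.5593, -0.263], [-0.263, 1.5593]]
  r_p     = [-0.263, -0.8388]
Written out:
  1.5593 phi_1 - 0.263 phi_2 = -0.263
  -0.263 phi_1 + 1.5593 phi_2 = -0.8388
Solve by Cramer's rule:
  det = gamma(0)^2 - gamma(1)^2 = (1.5593)^2 - (-0.263)^2 = 2.43141649 - 0.069169 = 2.36224749
  phi_hat_1 = [gamma(1) gamma(0) - gamma(1) gamma(2)] / det = [(-0.263)(1.5593) - (-0.263)(-0.8388)] / 2.36224749 = -0.6307003 / 2.36224749 = -0.267
  phi_hat_2 = [gamma(0) gamma(2) - gamma(1)^2] / det = [(1.5593)(-0.8388) - (-0.263)^2] / 2.36224749 = -1.37710984 / 2.36224749 = -0.583
So phi_hat = [-0.2670, -0.5830].
Therefore phi_hat_1 = -0.2670.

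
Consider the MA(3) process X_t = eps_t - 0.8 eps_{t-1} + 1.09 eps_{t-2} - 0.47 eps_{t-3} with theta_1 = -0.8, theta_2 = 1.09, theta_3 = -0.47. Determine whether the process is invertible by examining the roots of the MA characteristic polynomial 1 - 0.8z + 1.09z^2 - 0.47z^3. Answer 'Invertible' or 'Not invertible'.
\text{Invertible}

The MA(q) characteristic polynomial is P(z) = 1 - 0.8z + 1.09z^2 - 0.47z^3.
Invertibility requires all roots to lie outside the unit circle, i.e. |z| > 1 for every root.
Degree 3: look for a simple real root z0 first, then factor out (1 - z/z0) and solve the remaining quadratic.
Testing z0 = 2: P(2) = 1 + (-0.8)(2) + (1.09)(2)^2 + (-0.47)(2)^3
  = 1 + (-1.6) + (4.36) + (-3.76) = 0.  So z_0 = 2 is a root, |z_0| = 2.
Divide out the factor (1 - 0.5 z) = (1 - z/z0) (since 1/z0 = 0.5):
  P(z) = (1 - 0.5 z)(1 + (-0.3) z + (0.94) z^2)
  [check: z-coef -0.3 - (0.5) = -0.8; z^2-coef 0.94 - (0.5)(-0.3) = 1.09; z^3-coef -(0.5)(0.94) = -0.47.]
Remaining roots from the quadratic factor 1 + (-0.3) z + (0.94) z^2:
  Set 1 + (-0.3) z + (0.94) z^2 = 0, i.e. a z^2 + b z + c = 0 with a = 0.94, b = -0.3, c = 1.
  Discriminant D = b^2 - 4ac = (-0.3)^2 - 4*(0.94)*1 = 0.09 - (3.76) = -3.67.
  D < 0, so the roots are the complex-conjugate pair z = (-b +/- i sqrt(-D)) / (2a) = 0.1596 +/- 1.019i.
  For a conjugate pair |z|^2 = z * conj(z) = (product of roots) = c/a = 1/(0.94) = 1.06383, so |z| = sqrt(1.06383) = 1.0314 for both roots.
Moduli of all roots: 2.0000, 1.0314, 1.0314.
All moduli strictly greater than 1? Yes.
Verdict: Invertible.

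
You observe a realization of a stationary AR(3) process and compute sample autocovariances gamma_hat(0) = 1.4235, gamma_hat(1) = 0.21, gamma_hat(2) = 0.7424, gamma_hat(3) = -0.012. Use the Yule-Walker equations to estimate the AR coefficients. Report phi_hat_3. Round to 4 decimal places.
\hat\phi_{3} = -0.1680

The Yule-Walker equations for an AR(p) process read, in matrix form,
  Gamma_p phi = r_p,   with   (Gamma_p)_{ij} = gamma(|i - j|),
                       (r_p)_i = gamma(i),   i,j = 1..p.
Substitute the sample gammas (Toeplitz matrix and right-hand side of size 3):
  Gamma_p = [[1.4235, 0.21, 0.7424], [0.21, 1.4235, 0.21], [0.7424, 0.21, 1.4235]]
  r_p     = [0.21, 0.7424, -0.012]
Written out (R1..R3):
  (R1) 1.4235 phi_1 + 0.21 phi_2 + 0.7424 phi_3 = 0.21
  (R2) 0.21 phi_1 + 1.4235 phi_2 + 0.21 phi_3 = 0.7424
  (R3) 0.7424 phi_1 + 0.21 phi_2 + 1.4235 phi_3 = -0.012
Gaussian elimination:
  R2 <- R2 - (0.21/1.4235) R1 = R2 - (0.147524) R1:  1.39252 phi_2 + 0.100478 phi_3 = 0.71142
  R3 <- R3 - (0.7424/1.4235) R1 = R3 - (0.521531) R1:  0.100478 phi_2 + 1.036315 phi_3 = -0.121522
  R3 <- R3 - (0.100478/1.39252) R2 = R3 - (0.072156) R2:  1.029065 phi_3 = -0.172855
Back-substitution:
  phi_hat_3 = -0.172855 / 1.029065 = -0.167973
  phi_hat_2 = (0.71142 - (0.100478)(-0.167973)) / 1.39252 = 0.523007
  phi_hat_1 = (0.21 - (0.21)(0.523007) - (0.7424)(-0.167973)) / 1.4235 = 0.157971
So phi_hat = [0.1580, 0.5230, -0.1680].
Therefore phi_hat_3 = -0.1680.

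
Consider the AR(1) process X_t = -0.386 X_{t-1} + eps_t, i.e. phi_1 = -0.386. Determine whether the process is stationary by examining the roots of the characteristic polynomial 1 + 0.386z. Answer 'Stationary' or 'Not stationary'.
\text{Stationary}

The AR(p) characteristic polynomial is P(z) = 1 + 0.386z.
Stationarity requires all roots to lie outside the unit circle, i.e. |z| > 1 for every root.
This is linear in z: 1 + (0.386) z = 0  =>  z = -1/(0.386) = -2.590674,  |z| = 2.590674.
Moduli of all roots: 2.5907.
All moduli strictly greater than 1? Yes.
Verdict: Stationary.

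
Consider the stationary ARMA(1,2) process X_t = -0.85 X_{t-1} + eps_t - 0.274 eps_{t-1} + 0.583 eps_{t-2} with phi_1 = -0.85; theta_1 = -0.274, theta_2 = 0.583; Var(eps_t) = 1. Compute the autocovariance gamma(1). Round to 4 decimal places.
\gamma(1) = -10.1024

Multiply the model equation by X_{t-k} and take expectations. With theta_0 = psi_0 = 1 and psi_j the MA(infinity) weights, this gives
  gamma(k) - sum_i phi_i gamma(k-i) = c_k,
  c_k = sigma^2 * sum_{j=k..q} theta_j psi_{j-k}   (c_k = 0 for k > q),
using gamma(-m) = gamma(m).
psi-weights needed (psi_j = theta_j + sum_i phi_i psi_{j-i}):
  psi_1 = theta_1 + phi_1 = -0.274 + (-0.85) = -1.124
  psi_2 = theta_2 + phi_1 psi_1 = 0.583 + (-0.85)(-1.124) = 1.5384
Right-hand sides:
  c_0 = sigma^2 (1 + theta_1 psi_1 + theta_2 psi_2) = 1 * (1 + (-0.274)(-1.124) + (0.583)(1.5384)) = 1 * 2.204863 = 2.204863
  c_1 = sigma^2 (theta_1 + theta_2 psi_1) = 1 * (-0.274 + (0.583)(-1.124)) = -0.929292
  c_2 = sigma^2 theta_2 = 1 * (0.583) = 0.583
Equations for k = 0 and k = 1 (AR order 1):
  gamma(0) = phi_1 gamma(1) + c_0
  gamma(1) = phi_1 gamma(0) + c_1
Substituting the second into the first: gamma(0) (1 - phi_1^2) = c_0 + phi_1 c_1, so
  gamma(0) = (c_0 + phi_1 c_1) / (1 - phi_1^2) = (2.204863 + (-0.85)(-0.929292)) / (1 - (-0.85)^2) = 2.994761 / 0.2775 = 10.791933.
  gamma(1) = phi_1 gamma(0) + c_1 = (-0.85)(10.791933) + (-0.929292) = -10.102435.
Therefore gamma(1) = -10.1024 (to 4 decimal places).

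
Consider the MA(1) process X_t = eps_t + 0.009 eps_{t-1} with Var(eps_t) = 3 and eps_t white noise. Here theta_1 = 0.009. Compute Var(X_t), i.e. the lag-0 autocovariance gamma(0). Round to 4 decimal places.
\gamma(0) = 3.0002

For an MA(q) process X_t = eps_t + sum_i theta_i eps_{t-i} with
Var(eps_t) = sigma^2, the variance is
  gamma(0) = sigma^2 * (1 + sum_i theta_i^2).
  sum_i theta_i^2 = (0.009)^2 = 0.000081.
  gamma(0) = 3 * (1 + 0.000081) = 3 * 1.000081 = 3.000243, which rounds to 3.0002.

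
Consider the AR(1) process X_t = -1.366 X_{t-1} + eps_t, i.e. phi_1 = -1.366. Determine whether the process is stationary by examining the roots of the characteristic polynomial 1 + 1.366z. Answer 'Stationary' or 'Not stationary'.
\text{Not stationary}

The AR(p) characteristic polynomial is P(z) = 1 + 1.366z.
Stationarity requires all roots to lie outside the unit circle, i.e. |z| > 1 for every root.
This is linear in z: 1 + (1.366) z = 0  =>  z = -1/(1.366) = -0.732064,  |z| = 0.732064.
Moduli of all roots: 0.7321.
All moduli strictly greater than 1? No.
Verdict: Not stationary.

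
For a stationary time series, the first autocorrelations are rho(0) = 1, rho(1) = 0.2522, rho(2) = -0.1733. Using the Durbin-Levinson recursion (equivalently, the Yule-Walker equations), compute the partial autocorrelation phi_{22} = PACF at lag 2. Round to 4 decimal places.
\phi_{22} = -0.2530

The PACF at lag k is phi_{kk}, the last component of the solution
to the Yule-Walker system G_k phi = r_k where
  (G_k)_{ij} = rho(|i - j|), (r_k)_i = rho(i), i,j = 1..k.
Equivalently, Durbin-Levinson gives phi_{kk} iteratively:
  phi_{11} = rho(1)
  phi_{kk} = [rho(k) - sum_{j=1..k-1} phi_{k-1,j} rho(k-j)]
            / [1 - sum_{j=1..k-1} phi_{k-1,j} rho(j)],
  phi_{k,j} = phi_{k-1,j} - phi_{kk} phi_{k-1,k-j},  j = 1..k-1.
Step k = 1:
  phi_11 = rho(1) = 0.2522.
Step k = 2:
  phi_22 = [rho(2) - phi_11 rho(1)] / [1 - phi_11 rho(1)] = [-0.1733 - (0.2522)(0.2522)] / [1 - (0.2522)(0.2522)]
         = -0.23690484 / 0.93639516 = -0.253.
Therefore phi_{22} = -0.2530.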